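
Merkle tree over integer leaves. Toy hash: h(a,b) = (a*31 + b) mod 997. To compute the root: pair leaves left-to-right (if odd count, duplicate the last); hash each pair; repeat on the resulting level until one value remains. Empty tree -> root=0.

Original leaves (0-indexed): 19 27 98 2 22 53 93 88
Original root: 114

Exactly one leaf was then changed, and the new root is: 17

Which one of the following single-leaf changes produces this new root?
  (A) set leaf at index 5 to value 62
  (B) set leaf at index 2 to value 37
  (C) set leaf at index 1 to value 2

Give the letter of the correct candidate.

Original leaves: [19, 27, 98, 2, 22, 53, 93, 88]
Target new root: 17
Try each candidate change and compute the resulting root:
Candidate A: set leaf[5] = 62 -> leaves = [19, 27, 98, 2, 22, 62, 93, 88]
  L0: [19, 27, 98, 2, 22, 62, 93, 88]
  L1: h(19,27)=(19*31+27)%997=616 h(98,2)=(98*31+2)%997=49 h(22,62)=(22*31+62)%997=744 h(93,88)=(93*31+88)%997=977 -> [616, 49, 744, 977]
  L2: h(616,49)=(616*31+49)%997=202 h(744,977)=(744*31+977)%997=113 -> [202, 113]
  L3: h(202,113)=(202*31+113)%997=393 -> [393]
  root = 393 != target 17
Candidate B: set leaf[2] = 37 -> leaves = [19, 27, 37, 2, 22, 53, 93, 88]
  L0: [19, 27, 37, 2, 22, 53, 93, 88]
  L1: h(19,27)=(19*31+27)%997=616 h(37,2)=(37*31+2)%997=152 h(22,53)=(22*31+53)%997=735 h(93,88)=(93*31+88)%997=977 -> [616, 152, 735, 977]
  L2: h(616,152)=(616*31+152)%997=305 h(735,977)=(735*31+977)%997=831 -> [305, 831]
  L3: h(305,831)=(305*31+831)%997=316 -> [316]
  root = 316 != target 17
Candidate C: set leaf[1] = 2 -> leaves = [19, 2, 98, 2, 22, 53, 93, 88]
  L0: [19, 2, 98, 2, 22, 53, 93, 88]
  L1: h(19,2)=(19*31+2)%997=591 h(98,2)=(98*31+2)%997=49 h(22,53)=(22*31+53)%997=735 h(93,88)=(93*31+88)%997=977 -> [591, 49, 735, 977]
  L2: h(591,49)=(591*31+49)%997=424 h(735,977)=(735*31+977)%997=831 -> [424, 831]
  L3: h(424,831)=(424*31+831)%997=17 -> [17]
  root = 17 == target 17  ** MATCH **
Candidate C produces the target root.

Answer: C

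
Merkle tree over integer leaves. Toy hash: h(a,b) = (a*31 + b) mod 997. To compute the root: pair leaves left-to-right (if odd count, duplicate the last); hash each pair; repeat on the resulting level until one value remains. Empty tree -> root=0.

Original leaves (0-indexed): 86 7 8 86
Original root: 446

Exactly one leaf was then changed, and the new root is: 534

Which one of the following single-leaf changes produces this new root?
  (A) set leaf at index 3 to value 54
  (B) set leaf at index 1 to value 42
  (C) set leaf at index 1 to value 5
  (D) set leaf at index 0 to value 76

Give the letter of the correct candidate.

Answer: B

Derivation:
Original leaves: [86, 7, 8, 86]
Target new root: 534
Try each candidate change and compute the resulting root:
Candidate A: set leaf[3] = 54 -> leaves = [86, 7, 8, 54]
  L0: [86, 7, 8, 54]
  L1: h(86,7)=(86*31+7)%997=679 h(8,54)=(8*31+54)%997=302 -> [679, 302]
  L2: h(679,302)=(679*31+302)%997=414 -> [414]
  root = 414 != target 534
Candidate B: set leaf[1] = 42 -> leaves = [86, 42, 8, 86]
  L0: [86, 42, 8, 86]
  L1: h(86,42)=(86*31+42)%997=714 h(8,86)=(8*31+86)%997=334 -> [714, 334]
  L2: h(714,334)=(714*31+334)%997=534 -> [534]
  root = 534 == target 534  ** MATCH **
Candidate C: set leaf[1] = 5 -> leaves = [86, 5, 8, 86]
  L0: [86, 5, 8, 86]
  L1: h(86,5)=(86*31+5)%997=677 h(8,86)=(8*31+86)%997=334 -> [677, 334]
  L2: h(677,334)=(677*31+334)%997=384 -> [384]
  root = 384 != target 534
Candidate D: set leaf[0] = 76 -> leaves = [76, 7, 8, 86]
  L0: [76, 7, 8, 86]
  L1: h(76,7)=(76*31+7)%997=369 h(8,86)=(8*31+86)%997=334 -> [369, 334]
  L2: h(369,334)=(369*31+334)%997=806 -> [806]
  root = 806 != target 534
Candidate B produces the target root.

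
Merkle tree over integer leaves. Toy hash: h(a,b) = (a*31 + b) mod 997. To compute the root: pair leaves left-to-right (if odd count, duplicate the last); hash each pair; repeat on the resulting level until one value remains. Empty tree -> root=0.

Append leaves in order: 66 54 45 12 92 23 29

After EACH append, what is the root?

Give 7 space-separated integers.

Answer: 66 106 738 705 411 197 244

Derivation:
After append 66 (leaves=[66]):
  L0: [66]
  root=66
After append 54 (leaves=[66, 54]):
  L0: [66, 54]
  L1: h(66,54)=(66*31+54)%997=106 -> [106]
  root=106
After append 45 (leaves=[66, 54, 45]):
  L0: [66, 54, 45]
  L1: h(66,54)=(66*31+54)%997=106 h(45,45)=(45*31+45)%997=443 -> [106, 443]
  L2: h(106,443)=(106*31+443)%997=738 -> [738]
  root=738
After append 12 (leaves=[66, 54, 45, 12]):
  L0: [66, 54, 45, 12]
  L1: h(66,54)=(66*31+54)%997=106 h(45,12)=(45*31+12)%997=410 -> [106, 410]
  L2: h(106,410)=(106*31+410)%997=705 -> [705]
  root=705
After append 92 (leaves=[66, 54, 45, 12, 92]):
  L0: [66, 54, 45, 12, 92]
  L1: h(66,54)=(66*31+54)%997=106 h(45,12)=(45*31+12)%997=410 h(92,92)=(92*31+92)%997=950 -> [106, 410, 950]
  L2: h(106,410)=(106*31+410)%997=705 h(950,950)=(950*31+950)%997=490 -> [705, 490]
  L3: h(705,490)=(705*31+490)%997=411 -> [411]
  root=411
After append 23 (leaves=[66, 54, 45, 12, 92, 23]):
  L0: [66, 54, 45, 12, 92, 23]
  L1: h(66,54)=(66*31+54)%997=106 h(45,12)=(45*31+12)%997=410 h(92,23)=(92*31+23)%997=881 -> [106, 410, 881]
  L2: h(106,410)=(106*31+410)%997=705 h(881,881)=(881*31+881)%997=276 -> [705, 276]
  L3: h(705,276)=(705*31+276)%997=197 -> [197]
  root=197
After append 29 (leaves=[66, 54, 45, 12, 92, 23, 29]):
  L0: [66, 54, 45, 12, 92, 23, 29]
  L1: h(66,54)=(66*31+54)%997=106 h(45,12)=(45*31+12)%997=410 h(92,23)=(92*31+23)%997=881 h(29,29)=(29*31+29)%997=928 -> [106, 410, 881, 928]
  L2: h(106,410)=(106*31+410)%997=705 h(881,928)=(881*31+928)%997=323 -> [705, 323]
  L3: h(705,323)=(705*31+323)%997=244 -> [244]
  root=244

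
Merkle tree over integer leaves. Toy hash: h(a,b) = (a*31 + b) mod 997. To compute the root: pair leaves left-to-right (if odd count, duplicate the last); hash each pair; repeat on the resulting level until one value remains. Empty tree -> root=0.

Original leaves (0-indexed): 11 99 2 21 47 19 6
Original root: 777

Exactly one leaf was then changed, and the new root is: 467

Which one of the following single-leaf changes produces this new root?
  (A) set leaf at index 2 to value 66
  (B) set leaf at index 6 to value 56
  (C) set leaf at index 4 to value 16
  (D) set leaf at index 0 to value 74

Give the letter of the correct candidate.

Original leaves: [11, 99, 2, 21, 47, 19, 6]
Target new root: 467
Try each candidate change and compute the resulting root:
Candidate A: set leaf[2] = 66 -> leaves = [11, 99, 66, 21, 47, 19, 6]
  L0: [11, 99, 66, 21, 47, 19, 6]
  L1: h(11,99)=(11*31+99)%997=440 h(66,21)=(66*31+21)%997=73 h(47,19)=(47*31+19)%997=479 h(6,6)=(6*31+6)%997=192 -> [440, 73, 479, 192]
  L2: h(440,73)=(440*31+73)%997=752 h(479,192)=(479*31+192)%997=86 -> [752, 86]
  L3: h(752,86)=(752*31+86)%997=467 -> [467]
  root = 467 == target 467  ** MATCH **
Candidate B: set leaf[6] = 56 -> leaves = [11, 99, 2, 21, 47, 19, 56]
  L0: [11, 99, 2, 21, 47, 19, 56]
  L1: h(11,99)=(11*31+99)%997=440 h(2,21)=(2*31+21)%997=83 h(47,19)=(47*31+19)%997=479 h(56,56)=(56*31+56)%997=795 -> [440, 83, 479, 795]
  L2: h(440,83)=(440*31+83)%997=762 h(479,795)=(479*31+795)%997=689 -> [762, 689]
  L3: h(762,689)=(762*31+689)%997=383 -> [383]
  root = 383 != target 467
Candidate C: set leaf[4] = 16 -> leaves = [11, 99, 2, 21, 16, 19, 6]
  L0: [11, 99, 2, 21, 16, 19, 6]
  L1: h(11,99)=(11*31+99)%997=440 h(2,21)=(2*31+21)%997=83 h(16,19)=(16*31+19)%997=515 h(6,6)=(6*31+6)%997=192 -> [440, 83, 515, 192]
  L2: h(440,83)=(440*31+83)%997=762 h(515,192)=(515*31+192)%997=205 -> [762, 205]
  L3: h(762,205)=(762*31+205)%997=896 -> [896]
  root = 896 != target 467
Candidate D: set leaf[0] = 74 -> leaves = [74, 99, 2, 21, 47, 19, 6]
  L0: [74, 99, 2, 21, 47, 19, 6]
  L1: h(74,99)=(74*31+99)%997=399 h(2,21)=(2*31+21)%997=83 h(47,19)=(47*31+19)%997=479 h(6,6)=(6*31+6)%997=192 -> [399, 83, 479, 192]
  L2: h(399,83)=(399*31+83)%997=488 h(479,192)=(479*31+192)%997=86 -> [488, 86]
  L3: h(488,86)=(488*31+86)%997=259 -> [259]
  root = 259 != target 467
Candidate A produces the target root.

Answer: A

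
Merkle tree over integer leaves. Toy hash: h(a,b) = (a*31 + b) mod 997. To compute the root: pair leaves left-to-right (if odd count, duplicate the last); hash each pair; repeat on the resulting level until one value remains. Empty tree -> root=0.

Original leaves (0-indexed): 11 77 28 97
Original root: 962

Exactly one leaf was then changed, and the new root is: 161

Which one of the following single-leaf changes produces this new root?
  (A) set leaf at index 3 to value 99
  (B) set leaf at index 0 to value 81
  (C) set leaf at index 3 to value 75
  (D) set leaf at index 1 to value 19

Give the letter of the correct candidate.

Original leaves: [11, 77, 28, 97]
Target new root: 161
Try each candidate change and compute the resulting root:
Candidate A: set leaf[3] = 99 -> leaves = [11, 77, 28, 99]
  L0: [11, 77, 28, 99]
  L1: h(11,77)=(11*31+77)%997=418 h(28,99)=(28*31+99)%997=967 -> [418, 967]
  L2: h(418,967)=(418*31+967)%997=964 -> [964]
  root = 964 != target 161
Candidate B: set leaf[0] = 81 -> leaves = [81, 77, 28, 97]
  L0: [81, 77, 28, 97]
  L1: h(81,77)=(81*31+77)%997=594 h(28,97)=(28*31+97)%997=965 -> [594, 965]
  L2: h(594,965)=(594*31+965)%997=436 -> [436]
  root = 436 != target 161
Candidate C: set leaf[3] = 75 -> leaves = [11, 77, 28, 75]
  L0: [11, 77, 28, 75]
  L1: h(11,77)=(11*31+77)%997=418 h(28,75)=(28*31+75)%997=943 -> [418, 943]
  L2: h(418,943)=(418*31+943)%997=940 -> [940]
  root = 940 != target 161
Candidate D: set leaf[1] = 19 -> leaves = [11, 19, 28, 97]
  L0: [11, 19, 28, 97]
  L1: h(11,19)=(11*31+19)%997=360 h(28,97)=(28*31+97)%997=965 -> [360, 965]
  L2: h(360,965)=(360*31+965)%997=161 -> [161]
  root = 161 == target 161  ** MATCH **
Candidate D produces the target root.

Answer: D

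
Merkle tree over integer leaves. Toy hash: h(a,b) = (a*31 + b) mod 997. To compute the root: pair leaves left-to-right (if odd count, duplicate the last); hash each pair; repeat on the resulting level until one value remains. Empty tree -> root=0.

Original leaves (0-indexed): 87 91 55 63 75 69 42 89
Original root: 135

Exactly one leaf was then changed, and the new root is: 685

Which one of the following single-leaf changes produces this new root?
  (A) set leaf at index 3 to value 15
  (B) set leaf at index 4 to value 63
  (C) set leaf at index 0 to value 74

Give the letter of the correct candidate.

Original leaves: [87, 91, 55, 63, 75, 69, 42, 89]
Target new root: 685
Try each candidate change and compute the resulting root:
Candidate A: set leaf[3] = 15 -> leaves = [87, 91, 55, 15, 75, 69, 42, 89]
  L0: [87, 91, 55, 15, 75, 69, 42, 89]
  L1: h(87,91)=(87*31+91)%997=794 h(55,15)=(55*31+15)%997=723 h(75,69)=(75*31+69)%997=400 h(42,89)=(42*31+89)%997=394 -> [794, 723, 400, 394]
  L2: h(794,723)=(794*31+723)%997=412 h(400,394)=(400*31+394)%997=830 -> [412, 830]
  L3: h(412,830)=(412*31+830)%997=641 -> [641]
  root = 641 != target 685
Candidate B: set leaf[4] = 63 -> leaves = [87, 91, 55, 63, 63, 69, 42, 89]
  L0: [87, 91, 55, 63, 63, 69, 42, 89]
  L1: h(87,91)=(87*31+91)%997=794 h(55,63)=(55*31+63)%997=771 h(63,69)=(63*31+69)%997=28 h(42,89)=(42*31+89)%997=394 -> [794, 771, 28, 394]
  L2: h(794,771)=(794*31+771)%997=460 h(28,394)=(28*31+394)%997=265 -> [460, 265]
  L3: h(460,265)=(460*31+265)%997=567 -> [567]
  root = 567 != target 685
Candidate C: set leaf[0] = 74 -> leaves = [74, 91, 55, 63, 75, 69, 42, 89]
  L0: [74, 91, 55, 63, 75, 69, 42, 89]
  L1: h(74,91)=(74*31+91)%997=391 h(55,63)=(55*31+63)%997=771 h(75,69)=(75*31+69)%997=400 h(42,89)=(42*31+89)%997=394 -> [391, 771, 400, 394]
  L2: h(391,771)=(391*31+771)%997=928 h(400,394)=(400*31+394)%997=830 -> [928, 830]
  L3: h(928,830)=(928*31+830)%997=685 -> [685]
  root = 685 == target 685  ** MATCH **
Candidate C produces the target root.

Answer: C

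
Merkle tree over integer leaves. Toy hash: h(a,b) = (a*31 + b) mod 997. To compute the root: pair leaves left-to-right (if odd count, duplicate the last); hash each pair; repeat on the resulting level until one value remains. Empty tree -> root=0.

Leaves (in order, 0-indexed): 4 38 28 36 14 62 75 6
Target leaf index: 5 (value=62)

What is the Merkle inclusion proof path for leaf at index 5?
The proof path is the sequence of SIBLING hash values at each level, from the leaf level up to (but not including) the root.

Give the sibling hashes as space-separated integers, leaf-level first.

Answer: 14 337 941

Derivation:
L0 (leaves): [4, 38, 28, 36, 14, 62, 75, 6], target index=5
L1: h(4,38)=(4*31+38)%997=162 [pair 0] h(28,36)=(28*31+36)%997=904 [pair 1] h(14,62)=(14*31+62)%997=496 [pair 2] h(75,6)=(75*31+6)%997=337 [pair 3] -> [162, 904, 496, 337]
  Sibling for proof at L0: 14
L2: h(162,904)=(162*31+904)%997=941 [pair 0] h(496,337)=(496*31+337)%997=758 [pair 1] -> [941, 758]
  Sibling for proof at L1: 337
L3: h(941,758)=(941*31+758)%997=19 [pair 0] -> [19]
  Sibling for proof at L2: 941
Root: 19
Proof path (sibling hashes from leaf to root): [14, 337, 941]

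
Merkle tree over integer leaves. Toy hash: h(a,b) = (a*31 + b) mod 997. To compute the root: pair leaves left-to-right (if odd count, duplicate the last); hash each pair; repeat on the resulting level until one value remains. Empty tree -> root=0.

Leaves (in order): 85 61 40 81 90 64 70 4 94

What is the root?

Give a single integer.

Answer: 514

Derivation:
L0: [85, 61, 40, 81, 90, 64, 70, 4, 94]
L1: h(85,61)=(85*31+61)%997=702 h(40,81)=(40*31+81)%997=324 h(90,64)=(90*31+64)%997=860 h(70,4)=(70*31+4)%997=180 h(94,94)=(94*31+94)%997=17 -> [702, 324, 860, 180, 17]
L2: h(702,324)=(702*31+324)%997=152 h(860,180)=(860*31+180)%997=918 h(17,17)=(17*31+17)%997=544 -> [152, 918, 544]
L3: h(152,918)=(152*31+918)%997=645 h(544,544)=(544*31+544)%997=459 -> [645, 459]
L4: h(645,459)=(645*31+459)%997=514 -> [514]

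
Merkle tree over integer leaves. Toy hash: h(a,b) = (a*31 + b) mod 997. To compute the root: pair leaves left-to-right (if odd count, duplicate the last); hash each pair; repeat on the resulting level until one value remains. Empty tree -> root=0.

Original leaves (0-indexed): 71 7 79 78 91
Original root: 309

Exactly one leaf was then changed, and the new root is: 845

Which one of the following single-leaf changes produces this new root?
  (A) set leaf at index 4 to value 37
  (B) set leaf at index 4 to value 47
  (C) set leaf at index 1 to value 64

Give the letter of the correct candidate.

Answer: A

Derivation:
Original leaves: [71, 7, 79, 78, 91]
Target new root: 845
Try each candidate change and compute the resulting root:
Candidate A: set leaf[4] = 37 -> leaves = [71, 7, 79, 78, 37]
  L0: [71, 7, 79, 78, 37]
  L1: h(71,7)=(71*31+7)%997=214 h(79,78)=(79*31+78)%997=533 h(37,37)=(37*31+37)%997=187 -> [214, 533, 187]
  L2: h(214,533)=(214*31+533)%997=188 h(187,187)=(187*31+187)%997=2 -> [188, 2]
  L3: h(188,2)=(188*31+2)%997=845 -> [845]
  root = 845 == target 845  ** MATCH **
Candidate B: set leaf[4] = 47 -> leaves = [71, 7, 79, 78, 47]
  L0: [71, 7, 79, 78, 47]
  L1: h(71,7)=(71*31+7)%997=214 h(79,78)=(79*31+78)%997=533 h(47,47)=(47*31+47)%997=507 -> [214, 533, 507]
  L2: h(214,533)=(214*31+533)%997=188 h(507,507)=(507*31+507)%997=272 -> [188, 272]
  L3: h(188,272)=(188*31+272)%997=118 -> [118]
  root = 118 != target 845
Candidate C: set leaf[1] = 64 -> leaves = [71, 64, 79, 78, 91]
  L0: [71, 64, 79, 78, 91]
  L1: h(71,64)=(71*31+64)%997=271 h(79,78)=(79*31+78)%997=533 h(91,91)=(91*31+91)%997=918 -> [271, 533, 918]
  L2: h(271,533)=(271*31+533)%997=958 h(918,918)=(918*31+918)%997=463 -> [958, 463]
  L3: h(958,463)=(958*31+463)%997=251 -> [251]
  root = 251 != target 845
Candidate A produces the target root.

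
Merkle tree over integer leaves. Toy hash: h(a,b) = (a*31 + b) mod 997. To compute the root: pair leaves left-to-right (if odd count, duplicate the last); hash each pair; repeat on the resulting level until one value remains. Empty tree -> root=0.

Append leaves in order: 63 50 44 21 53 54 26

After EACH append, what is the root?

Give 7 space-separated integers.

Answer: 63 9 690 667 174 206 338

Derivation:
After append 63 (leaves=[63]):
  L0: [63]
  root=63
After append 50 (leaves=[63, 50]):
  L0: [63, 50]
  L1: h(63,50)=(63*31+50)%997=9 -> [9]
  root=9
After append 44 (leaves=[63, 50, 44]):
  L0: [63, 50, 44]
  L1: h(63,50)=(63*31+50)%997=9 h(44,44)=(44*31+44)%997=411 -> [9, 411]
  L2: h(9,411)=(9*31+411)%997=690 -> [690]
  root=690
After append 21 (leaves=[63, 50, 44, 21]):
  L0: [63, 50, 44, 21]
  L1: h(63,50)=(63*31+50)%997=9 h(44,21)=(44*31+21)%997=388 -> [9, 388]
  L2: h(9,388)=(9*31+388)%997=667 -> [667]
  root=667
After append 53 (leaves=[63, 50, 44, 21, 53]):
  L0: [63, 50, 44, 21, 53]
  L1: h(63,50)=(63*31+50)%997=9 h(44,21)=(44*31+21)%997=388 h(53,53)=(53*31+53)%997=699 -> [9, 388, 699]
  L2: h(9,388)=(9*31+388)%997=667 h(699,699)=(699*31+699)%997=434 -> [667, 434]
  L3: h(667,434)=(667*31+434)%997=174 -> [174]
  root=174
After append 54 (leaves=[63, 50, 44, 21, 53, 54]):
  L0: [63, 50, 44, 21, 53, 54]
  L1: h(63,50)=(63*31+50)%997=9 h(44,21)=(44*31+21)%997=388 h(53,54)=(53*31+54)%997=700 -> [9, 388, 700]
  L2: h(9,388)=(9*31+388)%997=667 h(700,700)=(700*31+700)%997=466 -> [667, 466]
  L3: h(667,466)=(667*31+466)%997=206 -> [206]
  root=206
After append 26 (leaves=[63, 50, 44, 21, 53, 54, 26]):
  L0: [63, 50, 44, 21, 53, 54, 26]
  L1: h(63,50)=(63*31+50)%997=9 h(44,21)=(44*31+21)%997=388 h(53,54)=(53*31+54)%997=700 h(26,26)=(26*31+26)%997=832 -> [9, 388, 700, 832]
  L2: h(9,388)=(9*31+388)%997=667 h(700,832)=(700*31+832)%997=598 -> [667, 598]
  L3: h(667,598)=(667*31+598)%997=338 -> [338]
  root=338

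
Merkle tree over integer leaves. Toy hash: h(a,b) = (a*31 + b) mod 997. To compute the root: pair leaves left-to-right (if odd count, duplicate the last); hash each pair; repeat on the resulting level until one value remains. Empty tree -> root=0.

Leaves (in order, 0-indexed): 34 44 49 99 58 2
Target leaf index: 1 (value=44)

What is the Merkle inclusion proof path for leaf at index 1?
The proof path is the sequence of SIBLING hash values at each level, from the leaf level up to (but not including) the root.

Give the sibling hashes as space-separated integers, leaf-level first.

L0 (leaves): [34, 44, 49, 99, 58, 2], target index=1
L1: h(34,44)=(34*31+44)%997=101 [pair 0] h(49,99)=(49*31+99)%997=621 [pair 1] h(58,2)=(58*31+2)%997=803 [pair 2] -> [101, 621, 803]
  Sibling for proof at L0: 34
L2: h(101,621)=(101*31+621)%997=761 [pair 0] h(803,803)=(803*31+803)%997=771 [pair 1] -> [761, 771]
  Sibling for proof at L1: 621
L3: h(761,771)=(761*31+771)%997=434 [pair 0] -> [434]
  Sibling for proof at L2: 771
Root: 434
Proof path (sibling hashes from leaf to root): [34, 621, 771]

Answer: 34 621 771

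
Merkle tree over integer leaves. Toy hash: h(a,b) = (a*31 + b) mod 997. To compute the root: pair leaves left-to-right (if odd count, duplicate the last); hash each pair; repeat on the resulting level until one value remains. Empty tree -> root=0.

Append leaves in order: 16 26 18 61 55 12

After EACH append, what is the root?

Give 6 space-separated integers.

After append 16 (leaves=[16]):
  L0: [16]
  root=16
After append 26 (leaves=[16, 26]):
  L0: [16, 26]
  L1: h(16,26)=(16*31+26)%997=522 -> [522]
  root=522
After append 18 (leaves=[16, 26, 18]):
  L0: [16, 26, 18]
  L1: h(16,26)=(16*31+26)%997=522 h(18,18)=(18*31+18)%997=576 -> [522, 576]
  L2: h(522,576)=(522*31+576)%997=806 -> [806]
  root=806
After append 61 (leaves=[16, 26, 18, 61]):
  L0: [16, 26, 18, 61]
  L1: h(16,26)=(16*31+26)%997=522 h(18,61)=(18*31+61)%997=619 -> [522, 619]
  L2: h(522,619)=(522*31+619)%997=849 -> [849]
  root=849
After append 55 (leaves=[16, 26, 18, 61, 55]):
  L0: [16, 26, 18, 61, 55]
  L1: h(16,26)=(16*31+26)%997=522 h(18,61)=(18*31+61)%997=619 h(55,55)=(55*31+55)%997=763 -> [522, 619, 763]
  L2: h(522,619)=(522*31+619)%997=849 h(763,763)=(763*31+763)%997=488 -> [849, 488]
  L3: h(849,488)=(849*31+488)%997=885 -> [885]
  root=885
After append 12 (leaves=[16, 26, 18, 61, 55, 12]):
  L0: [16, 26, 18, 61, 55, 12]
  L1: h(16,26)=(16*31+26)%997=522 h(18,61)=(18*31+61)%997=619 h(55,12)=(55*31+12)%997=720 -> [522, 619, 720]
  L2: h(522,619)=(522*31+619)%997=849 h(720,720)=(720*31+720)%997=109 -> [849, 109]
  L3: h(849,109)=(849*31+109)%997=506 -> [506]
  root=506

Answer: 16 522 806 849 885 506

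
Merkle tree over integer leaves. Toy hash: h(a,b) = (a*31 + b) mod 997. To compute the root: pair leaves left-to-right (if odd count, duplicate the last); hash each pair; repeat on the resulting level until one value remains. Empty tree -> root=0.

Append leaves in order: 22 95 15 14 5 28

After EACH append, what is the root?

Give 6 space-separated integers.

Answer: 22 777 639 638 970 709

Derivation:
After append 22 (leaves=[22]):
  L0: [22]
  root=22
After append 95 (leaves=[22, 95]):
  L0: [22, 95]
  L1: h(22,95)=(22*31+95)%997=777 -> [777]
  root=777
After append 15 (leaves=[22, 95, 15]):
  L0: [22, 95, 15]
  L1: h(22,95)=(22*31+95)%997=777 h(15,15)=(15*31+15)%997=480 -> [777, 480]
  L2: h(777,480)=(777*31+480)%997=639 -> [639]
  root=639
After append 14 (leaves=[22, 95, 15, 14]):
  L0: [22, 95, 15, 14]
  L1: h(22,95)=(22*31+95)%997=777 h(15,14)=(15*31+14)%997=479 -> [777, 479]
  L2: h(777,479)=(777*31+479)%997=638 -> [638]
  root=638
After append 5 (leaves=[22, 95, 15, 14, 5]):
  L0: [22, 95, 15, 14, 5]
  L1: h(22,95)=(22*31+95)%997=777 h(15,14)=(15*31+14)%997=479 h(5,5)=(5*31+5)%997=160 -> [777, 479, 160]
  L2: h(777,479)=(777*31+479)%997=638 h(160,160)=(160*31+160)%997=135 -> [638, 135]
  L3: h(638,135)=(638*31+135)%997=970 -> [970]
  root=970
After append 28 (leaves=[22, 95, 15, 14, 5, 28]):
  L0: [22, 95, 15, 14, 5, 28]
  L1: h(22,95)=(22*31+95)%997=777 h(15,14)=(15*31+14)%997=479 h(5,28)=(5*31+28)%997=183 -> [777, 479, 183]
  L2: h(777,479)=(777*31+479)%997=638 h(183,183)=(183*31+183)%997=871 -> [638, 871]
  L3: h(638,871)=(638*31+871)%997=709 -> [709]
  root=709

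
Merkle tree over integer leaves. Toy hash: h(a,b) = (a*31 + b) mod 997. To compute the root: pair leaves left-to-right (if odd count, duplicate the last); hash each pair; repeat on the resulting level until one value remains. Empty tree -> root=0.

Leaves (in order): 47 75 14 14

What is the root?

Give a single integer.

L0: [47, 75, 14, 14]
L1: h(47,75)=(47*31+75)%997=535 h(14,14)=(14*31+14)%997=448 -> [535, 448]
L2: h(535,448)=(535*31+448)%997=84 -> [84]

Answer: 84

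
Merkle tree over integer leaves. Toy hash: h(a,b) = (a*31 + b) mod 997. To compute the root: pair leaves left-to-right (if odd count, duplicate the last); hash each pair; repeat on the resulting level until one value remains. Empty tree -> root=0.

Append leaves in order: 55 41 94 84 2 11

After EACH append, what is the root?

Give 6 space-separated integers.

After append 55 (leaves=[55]):
  L0: [55]
  root=55
After append 41 (leaves=[55, 41]):
  L0: [55, 41]
  L1: h(55,41)=(55*31+41)%997=749 -> [749]
  root=749
After append 94 (leaves=[55, 41, 94]):
  L0: [55, 41, 94]
  L1: h(55,41)=(55*31+41)%997=749 h(94,94)=(94*31+94)%997=17 -> [749, 17]
  L2: h(749,17)=(749*31+17)%997=305 -> [305]
  root=305
After append 84 (leaves=[55, 41, 94, 84]):
  L0: [55, 41, 94, 84]
  L1: h(55,41)=(55*31+41)%997=749 h(94,84)=(94*31+84)%997=7 -> [749, 7]
  L2: h(749,7)=(749*31+7)%997=295 -> [295]
  root=295
After append 2 (leaves=[55, 41, 94, 84, 2]):
  L0: [55, 41, 94, 84, 2]
  L1: h(55,41)=(55*31+41)%997=749 h(94,84)=(94*31+84)%997=7 h(2,2)=(2*31+2)%997=64 -> [749, 7, 64]
  L2: h(749,7)=(749*31+7)%997=295 h(64,64)=(64*31+64)%997=54 -> [295, 54]
  L3: h(295,54)=(295*31+54)%997=226 -> [226]
  root=226
After append 11 (leaves=[55, 41, 94, 84, 2, 11]):
  L0: [55, 41, 94, 84, 2, 11]
  L1: h(55,41)=(55*31+41)%997=749 h(94,84)=(94*31+84)%997=7 h(2,11)=(2*31+11)%997=73 -> [749, 7, 73]
  L2: h(749,7)=(749*31+7)%997=295 h(73,73)=(73*31+73)%997=342 -> [295, 342]
  L3: h(295,342)=(295*31+342)%997=514 -> [514]
  root=514

Answer: 55 749 305 295 226 514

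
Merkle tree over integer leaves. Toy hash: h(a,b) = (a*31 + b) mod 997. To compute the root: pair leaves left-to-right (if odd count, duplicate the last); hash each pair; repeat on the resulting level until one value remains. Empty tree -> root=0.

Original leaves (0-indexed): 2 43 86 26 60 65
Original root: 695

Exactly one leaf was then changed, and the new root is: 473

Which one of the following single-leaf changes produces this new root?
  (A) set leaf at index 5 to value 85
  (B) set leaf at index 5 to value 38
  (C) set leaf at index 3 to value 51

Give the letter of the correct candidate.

Answer: C

Derivation:
Original leaves: [2, 43, 86, 26, 60, 65]
Target new root: 473
Try each candidate change and compute the resulting root:
Candidate A: set leaf[5] = 85 -> leaves = [2, 43, 86, 26, 60, 85]
  L0: [2, 43, 86, 26, 60, 85]
  L1: h(2,43)=(2*31+43)%997=105 h(86,26)=(86*31+26)%997=698 h(60,85)=(60*31+85)%997=948 -> [105, 698, 948]
  L2: h(105,698)=(105*31+698)%997=962 h(948,948)=(948*31+948)%997=426 -> [962, 426]
  L3: h(962,426)=(962*31+426)%997=338 -> [338]
  root = 338 != target 473
Candidate B: set leaf[5] = 38 -> leaves = [2, 43, 86, 26, 60, 38]
  L0: [2, 43, 86, 26, 60, 38]
  L1: h(2,43)=(2*31+43)%997=105 h(86,26)=(86*31+26)%997=698 h(60,38)=(60*31+38)%997=901 -> [105, 698, 901]
  L2: h(105,698)=(105*31+698)%997=962 h(901,901)=(901*31+901)%997=916 -> [962, 916]
  L3: h(962,916)=(962*31+916)%997=828 -> [828]
  root = 828 != target 473
Candidate C: set leaf[3] = 51 -> leaves = [2, 43, 86, 51, 60, 65]
  L0: [2, 43, 86, 51, 60, 65]
  L1: h(2,43)=(2*31+43)%997=105 h(86,51)=(86*31+51)%997=723 h(60,65)=(60*31+65)%997=928 -> [105, 723, 928]
  L2: h(105,723)=(105*31+723)%997=987 h(928,928)=(928*31+928)%997=783 -> [987, 783]
  L3: h(987,783)=(987*31+783)%997=473 -> [473]
  root = 473 == target 473  ** MATCH **
Candidate C produces the target root.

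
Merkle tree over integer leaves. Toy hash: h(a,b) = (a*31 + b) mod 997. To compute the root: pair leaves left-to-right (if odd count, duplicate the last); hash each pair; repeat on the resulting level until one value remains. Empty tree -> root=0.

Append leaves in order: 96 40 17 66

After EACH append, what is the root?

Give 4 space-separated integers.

Answer: 96 25 322 371

Derivation:
After append 96 (leaves=[96]):
  L0: [96]
  root=96
After append 40 (leaves=[96, 40]):
  L0: [96, 40]
  L1: h(96,40)=(96*31+40)%997=25 -> [25]
  root=25
After append 17 (leaves=[96, 40, 17]):
  L0: [96, 40, 17]
  L1: h(96,40)=(96*31+40)%997=25 h(17,17)=(17*31+17)%997=544 -> [25, 544]
  L2: h(25,544)=(25*31+544)%997=322 -> [322]
  root=322
After append 66 (leaves=[96, 40, 17, 66]):
  L0: [96, 40, 17, 66]
  L1: h(96,40)=(96*31+40)%997=25 h(17,66)=(17*31+66)%997=593 -> [25, 593]
  L2: h(25,593)=(25*31+593)%997=371 -> [371]
  root=371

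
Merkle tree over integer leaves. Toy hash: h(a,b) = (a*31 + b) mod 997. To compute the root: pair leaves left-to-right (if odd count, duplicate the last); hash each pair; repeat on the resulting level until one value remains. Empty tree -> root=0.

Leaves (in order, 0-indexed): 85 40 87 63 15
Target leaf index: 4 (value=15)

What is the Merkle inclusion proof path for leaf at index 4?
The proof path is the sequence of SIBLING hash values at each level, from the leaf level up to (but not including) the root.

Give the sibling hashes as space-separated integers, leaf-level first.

Answer: 15 480 940

Derivation:
L0 (leaves): [85, 40, 87, 63, 15], target index=4
L1: h(85,40)=(85*31+40)%997=681 [pair 0] h(87,63)=(87*31+63)%997=766 [pair 1] h(15,15)=(15*31+15)%997=480 [pair 2] -> [681, 766, 480]
  Sibling for proof at L0: 15
L2: h(681,766)=(681*31+766)%997=940 [pair 0] h(480,480)=(480*31+480)%997=405 [pair 1] -> [940, 405]
  Sibling for proof at L1: 480
L3: h(940,405)=(940*31+405)%997=632 [pair 0] -> [632]
  Sibling for proof at L2: 940
Root: 632
Proof path (sibling hashes from leaf to root): [15, 480, 940]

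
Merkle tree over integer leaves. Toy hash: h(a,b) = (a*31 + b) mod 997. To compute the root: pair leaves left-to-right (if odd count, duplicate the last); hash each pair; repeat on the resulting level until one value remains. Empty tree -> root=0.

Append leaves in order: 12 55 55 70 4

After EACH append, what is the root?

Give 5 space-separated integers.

After append 12 (leaves=[12]):
  L0: [12]
  root=12
After append 55 (leaves=[12, 55]):
  L0: [12, 55]
  L1: h(12,55)=(12*31+55)%997=427 -> [427]
  root=427
After append 55 (leaves=[12, 55, 55]):
  L0: [12, 55, 55]
  L1: h(12,55)=(12*31+55)%997=427 h(55,55)=(55*31+55)%997=763 -> [427, 763]
  L2: h(427,763)=(427*31+763)%997=42 -> [42]
  root=42
After append 70 (leaves=[12, 55, 55, 70]):
  L0: [12, 55, 55, 70]
  L1: h(12,55)=(12*31+55)%997=427 h(55,70)=(55*31+70)%997=778 -> [427, 778]
  L2: h(427,778)=(427*31+778)%997=57 -> [57]
  root=57
After append 4 (leaves=[12, 55, 55, 70, 4]):
  L0: [12, 55, 55, 70, 4]
  L1: h(12,55)=(12*31+55)%997=427 h(55,70)=(55*31+70)%997=778 h(4,4)=(4*31+4)%997=128 -> [427, 778, 128]
  L2: h(427,778)=(427*31+778)%997=57 h(128,128)=(128*31+128)%997=108 -> [57, 108]
  L3: h(57,108)=(57*31+108)%997=878 -> [878]
  root=878

Answer: 12 427 42 57 878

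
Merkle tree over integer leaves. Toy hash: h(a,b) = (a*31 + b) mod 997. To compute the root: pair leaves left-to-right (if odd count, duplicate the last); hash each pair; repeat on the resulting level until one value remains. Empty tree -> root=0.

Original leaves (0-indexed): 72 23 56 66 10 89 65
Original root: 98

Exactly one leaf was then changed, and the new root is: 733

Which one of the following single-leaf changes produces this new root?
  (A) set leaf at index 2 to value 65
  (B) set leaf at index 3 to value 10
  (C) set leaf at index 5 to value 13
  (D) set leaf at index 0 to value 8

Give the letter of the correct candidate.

Original leaves: [72, 23, 56, 66, 10, 89, 65]
Target new root: 733
Try each candidate change and compute the resulting root:
Candidate A: set leaf[2] = 65 -> leaves = [72, 23, 65, 66, 10, 89, 65]
  L0: [72, 23, 65, 66, 10, 89, 65]
  L1: h(72,23)=(72*31+23)%997=261 h(65,66)=(65*31+66)%997=87 h(10,89)=(10*31+89)%997=399 h(65,65)=(65*31+65)%997=86 -> [261, 87, 399, 86]
  L2: h(261,87)=(261*31+87)%997=202 h(399,86)=(399*31+86)%997=491 -> [202, 491]
  L3: h(202,491)=(202*31+491)%997=771 -> [771]
  root = 771 != target 733
Candidate B: set leaf[3] = 10 -> leaves = [72, 23, 56, 10, 10, 89, 65]
  L0: [72, 23, 56, 10, 10, 89, 65]
  L1: h(72,23)=(72*31+23)%997=261 h(56,10)=(56*31+10)%997=749 h(10,89)=(10*31+89)%997=399 h(65,65)=(65*31+65)%997=86 -> [261, 749, 399, 86]
  L2: h(261,749)=(261*31+749)%997=864 h(399,86)=(399*31+86)%997=491 -> [864, 491]
  L3: h(864,491)=(864*31+491)%997=356 -> [356]
  root = 356 != target 733
Candidate C: set leaf[5] = 13 -> leaves = [72, 23, 56, 66, 10, 13, 65]
  L0: [72, 23, 56, 66, 10, 13, 65]
  L1: h(72,23)=(72*31+23)%997=261 h(56,66)=(56*31+66)%997=805 h(10,13)=(10*31+13)%997=323 h(65,65)=(65*31+65)%997=86 -> [261, 805, 323, 86]
  L2: h(261,805)=(261*31+805)%997=920 h(323,86)=(323*31+86)%997=129 -> [920, 129]
  L3: h(920,129)=(920*31+129)%997=733 -> [733]
  root = 733 == target 733  ** MATCH **
Candidate D: set leaf[0] = 8 -> leaves = [8, 23, 56, 66, 10, 89, 65]
  L0: [8, 23, 56, 66, 10, 89, 65]
  L1: h(8,23)=(8*31+23)%997=271 h(56,66)=(56*31+66)%997=805 h(10,89)=(10*31+89)%997=399 h(65,65)=(65*31+65)%997=86 -> [271, 805, 399, 86]
  L2: h(271,805)=(271*31+805)%997=233 h(399,86)=(399*31+86)%997=491 -> [233, 491]
  L3: h(233,491)=(233*31+491)%997=735 -> [735]
  root = 735 != target 733
Candidate C produces the target root.

Answer: C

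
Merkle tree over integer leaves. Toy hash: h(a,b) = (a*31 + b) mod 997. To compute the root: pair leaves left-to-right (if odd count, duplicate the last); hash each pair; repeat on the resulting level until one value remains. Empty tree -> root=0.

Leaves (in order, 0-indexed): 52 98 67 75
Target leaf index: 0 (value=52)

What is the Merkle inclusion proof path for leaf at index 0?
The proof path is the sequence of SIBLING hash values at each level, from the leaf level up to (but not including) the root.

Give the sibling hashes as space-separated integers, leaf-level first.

L0 (leaves): [52, 98, 67, 75], target index=0
L1: h(52,98)=(52*31+98)%997=713 [pair 0] h(67,75)=(67*31+75)%997=158 [pair 1] -> [713, 158]
  Sibling for proof at L0: 98
L2: h(713,158)=(713*31+158)%997=327 [pair 0] -> [327]
  Sibling for proof at L1: 158
Root: 327
Proof path (sibling hashes from leaf to root): [98, 158]

Answer: 98 158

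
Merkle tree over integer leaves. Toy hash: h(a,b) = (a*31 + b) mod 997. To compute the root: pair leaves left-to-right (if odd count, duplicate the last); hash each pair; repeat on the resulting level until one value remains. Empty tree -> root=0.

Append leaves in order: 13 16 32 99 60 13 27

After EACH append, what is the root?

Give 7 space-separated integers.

After append 13 (leaves=[13]):
  L0: [13]
  root=13
After append 16 (leaves=[13, 16]):
  L0: [13, 16]
  L1: h(13,16)=(13*31+16)%997=419 -> [419]
  root=419
After append 32 (leaves=[13, 16, 32]):
  L0: [13, 16, 32]
  L1: h(13,16)=(13*31+16)%997=419 h(32,32)=(32*31+32)%997=27 -> [419, 27]
  L2: h(419,27)=(419*31+27)%997=55 -> [55]
  root=55
After append 99 (leaves=[13, 16, 32, 99]):
  L0: [13, 16, 32, 99]
  L1: h(13,16)=(13*31+16)%997=419 h(32,99)=(32*31+99)%997=94 -> [419, 94]
  L2: h(419,94)=(419*31+94)%997=122 -> [122]
  root=122
After append 60 (leaves=[13, 16, 32, 99, 60]):
  L0: [13, 16, 32, 99, 60]
  L1: h(13,16)=(13*31+16)%997=419 h(32,99)=(32*31+99)%997=94 h(60,60)=(60*31+60)%997=923 -> [419, 94, 923]
  L2: h(419,94)=(419*31+94)%997=122 h(923,923)=(923*31+923)%997=623 -> [122, 623]
  L3: h(122,623)=(122*31+623)%997=417 -> [417]
  root=417
After append 13 (leaves=[13, 16, 32, 99, 60, 13]):
  L0: [13, 16, 32, 99, 60, 13]
  L1: h(13,16)=(13*31+16)%997=419 h(32,99)=(32*31+99)%997=94 h(60,13)=(60*31+13)%997=876 -> [419, 94, 876]
  L2: h(419,94)=(419*31+94)%997=122 h(876,876)=(876*31+876)%997=116 -> [122, 116]
  L3: h(122,116)=(122*31+116)%997=907 -> [907]
  root=907
After append 27 (leaves=[13, 16, 32, 99, 60, 13, 27]):
  L0: [13, 16, 32, 99, 60, 13, 27]
  L1: h(13,16)=(13*31+16)%997=419 h(32,99)=(32*31+99)%997=94 h(60,13)=(60*31+13)%997=876 h(27,27)=(27*31+27)%997=864 -> [419, 94, 876, 864]
  L2: h(419,94)=(419*31+94)%997=122 h(876,864)=(876*31+864)%997=104 -> [122, 104]
  L3: h(122,104)=(122*31+104)%997=895 -> [895]
  root=895

Answer: 13 419 55 122 417 907 895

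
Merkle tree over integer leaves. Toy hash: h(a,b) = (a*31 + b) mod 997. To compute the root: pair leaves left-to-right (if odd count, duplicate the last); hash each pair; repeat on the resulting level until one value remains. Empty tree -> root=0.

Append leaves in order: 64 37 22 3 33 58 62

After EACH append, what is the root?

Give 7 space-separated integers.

Answer: 64 27 544 525 217 20 923

Derivation:
After append 64 (leaves=[64]):
  L0: [64]
  root=64
After append 37 (leaves=[64, 37]):
  L0: [64, 37]
  L1: h(64,37)=(64*31+37)%997=27 -> [27]
  root=27
After append 22 (leaves=[64, 37, 22]):
  L0: [64, 37, 22]
  L1: h(64,37)=(64*31+37)%997=27 h(22,22)=(22*31+22)%997=704 -> [27, 704]
  L2: h(27,704)=(27*31+704)%997=544 -> [544]
  root=544
After append 3 (leaves=[64, 37, 22, 3]):
  L0: [64, 37, 22, 3]
  L1: h(64,37)=(64*31+37)%997=27 h(22,3)=(22*31+3)%997=685 -> [27, 685]
  L2: h(27,685)=(27*31+685)%997=525 -> [525]
  root=525
After append 33 (leaves=[64, 37, 22, 3, 33]):
  L0: [64, 37, 22, 3, 33]
  L1: h(64,37)=(64*31+37)%997=27 h(22,3)=(22*31+3)%997=685 h(33,33)=(33*31+33)%997=59 -> [27, 685, 59]
  L2: h(27,685)=(27*31+685)%997=525 h(59,59)=(59*31+59)%997=891 -> [525, 891]
  L3: h(525,891)=(525*31+891)%997=217 -> [217]
  root=217
After append 58 (leaves=[64, 37, 22, 3, 33, 58]):
  L0: [64, 37, 22, 3, 33, 58]
  L1: h(64,37)=(64*31+37)%997=27 h(22,3)=(22*31+3)%997=685 h(33,58)=(33*31+58)%997=84 -> [27, 685, 84]
  L2: h(27,685)=(27*31+685)%997=525 h(84,84)=(84*31+84)%997=694 -> [525, 694]
  L3: h(525,694)=(525*31+694)%997=20 -> [20]
  root=20
After append 62 (leaves=[64, 37, 22, 3, 33, 58, 62]):
  L0: [64, 37, 22, 3, 33, 58, 62]
  L1: h(64,37)=(64*31+37)%997=27 h(22,3)=(22*31+3)%997=685 h(33,58)=(33*31+58)%997=84 h(62,62)=(62*31+62)%997=987 -> [27, 685, 84, 987]
  L2: h(27,685)=(27*31+685)%997=525 h(84,987)=(84*31+987)%997=600 -> [525, 600]
  L3: h(525,600)=(525*31+600)%997=923 -> [923]
  root=923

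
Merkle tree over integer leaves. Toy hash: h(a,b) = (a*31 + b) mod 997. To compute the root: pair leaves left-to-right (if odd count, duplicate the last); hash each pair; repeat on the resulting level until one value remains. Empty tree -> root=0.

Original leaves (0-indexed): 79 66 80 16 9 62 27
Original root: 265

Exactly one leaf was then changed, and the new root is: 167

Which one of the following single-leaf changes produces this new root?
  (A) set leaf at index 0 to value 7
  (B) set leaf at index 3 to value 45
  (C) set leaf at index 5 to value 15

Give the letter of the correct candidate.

Answer: B

Derivation:
Original leaves: [79, 66, 80, 16, 9, 62, 27]
Target new root: 167
Try each candidate change and compute the resulting root:
Candidate A: set leaf[0] = 7 -> leaves = [7, 66, 80, 16, 9, 62, 27]
  L0: [7, 66, 80, 16, 9, 62, 27]
  L1: h(7,66)=(7*31+66)%997=283 h(80,16)=(80*31+16)%997=502 h(9,62)=(9*31+62)%997=341 h(27,27)=(27*31+27)%997=864 -> [283, 502, 341, 864]
  L2: h(283,502)=(283*31+502)%997=302 h(341,864)=(341*31+864)%997=468 -> [302, 468]
  L3: h(302,468)=(302*31+468)%997=857 -> [857]
  root = 857 != target 167
Candidate B: set leaf[3] = 45 -> leaves = [79, 66, 80, 45, 9, 62, 27]
  L0: [79, 66, 80, 45, 9, 62, 27]
  L1: h(79,66)=(79*31+66)%997=521 h(80,45)=(80*31+45)%997=531 h(9,62)=(9*31+62)%997=341 h(27,27)=(27*31+27)%997=864 -> [521, 531, 341, 864]
  L2: h(521,531)=(521*31+531)%997=730 h(341,864)=(341*31+864)%997=468 -> [730, 468]
  L3: h(730,468)=(730*31+468)%997=167 -> [167]
  root = 167 == target 167  ** MATCH **
Candidate C: set leaf[5] = 15 -> leaves = [79, 66, 80, 16, 9, 15, 27]
  L0: [79, 66, 80, 16, 9, 15, 27]
  L1: h(79,66)=(79*31+66)%997=521 h(80,16)=(80*31+16)%997=502 h(9,15)=(9*31+15)%997=294 h(27,27)=(27*31+27)%997=864 -> [521, 502, 294, 864]
  L2: h(521,502)=(521*31+502)%997=701 h(294,864)=(294*31+864)%997=8 -> [701, 8]
  L3: h(701,8)=(701*31+8)%997=802 -> [802]
  root = 802 != target 167
Candidate B produces the target root.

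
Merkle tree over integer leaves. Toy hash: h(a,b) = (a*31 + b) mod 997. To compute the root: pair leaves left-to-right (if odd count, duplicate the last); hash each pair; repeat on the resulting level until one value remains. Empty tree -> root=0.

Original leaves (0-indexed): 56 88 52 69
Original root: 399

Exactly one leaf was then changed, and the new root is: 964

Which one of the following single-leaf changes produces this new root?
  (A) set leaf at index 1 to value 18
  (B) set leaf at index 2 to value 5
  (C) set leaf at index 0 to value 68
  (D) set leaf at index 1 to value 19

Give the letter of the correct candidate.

Original leaves: [56, 88, 52, 69]
Target new root: 964
Try each candidate change and compute the resulting root:
Candidate A: set leaf[1] = 18 -> leaves = [56, 18, 52, 69]
  L0: [56, 18, 52, 69]
  L1: h(56,18)=(56*31+18)%997=757 h(52,69)=(52*31+69)%997=684 -> [757, 684]
  L2: h(757,684)=(757*31+684)%997=223 -> [223]
  root = 223 != target 964
Candidate B: set leaf[2] = 5 -> leaves = [56, 88, 5, 69]
  L0: [56, 88, 5, 69]
  L1: h(56,88)=(56*31+88)%997=827 h(5,69)=(5*31+69)%997=224 -> [827, 224]
  L2: h(827,224)=(827*31+224)%997=936 -> [936]
  root = 936 != target 964
Candidate C: set leaf[0] = 68 -> leaves = [68, 88, 52, 69]
  L0: [68, 88, 52, 69]
  L1: h(68,88)=(68*31+88)%997=202 h(52,69)=(52*31+69)%997=684 -> [202, 684]
  L2: h(202,684)=(202*31+684)%997=964 -> [964]
  root = 964 == target 964  ** MATCH **
Candidate D: set leaf[1] = 19 -> leaves = [56, 19, 52, 69]
  L0: [56, 19, 52, 69]
  L1: h(56,19)=(56*31+19)%997=758 h(52,69)=(52*31+69)%997=684 -> [758, 684]
  L2: h(758,684)=(758*31+684)%997=254 -> [254]
  root = 254 != target 964
Candidate C produces the target root.

Answer: C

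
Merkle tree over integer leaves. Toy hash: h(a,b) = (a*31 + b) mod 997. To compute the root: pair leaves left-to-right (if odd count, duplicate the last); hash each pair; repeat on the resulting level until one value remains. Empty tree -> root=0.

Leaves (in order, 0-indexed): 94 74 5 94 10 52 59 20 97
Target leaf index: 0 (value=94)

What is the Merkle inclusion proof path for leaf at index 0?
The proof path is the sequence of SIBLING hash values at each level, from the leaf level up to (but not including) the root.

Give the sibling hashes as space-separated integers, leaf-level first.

Answer: 74 249 110 60

Derivation:
L0 (leaves): [94, 74, 5, 94, 10, 52, 59, 20, 97], target index=0
L1: h(94,74)=(94*31+74)%997=994 [pair 0] h(5,94)=(5*31+94)%997=249 [pair 1] h(10,52)=(10*31+52)%997=362 [pair 2] h(59,20)=(59*31+20)%997=852 [pair 3] h(97,97)=(97*31+97)%997=113 [pair 4] -> [994, 249, 362, 852, 113]
  Sibling for proof at L0: 74
L2: h(994,249)=(994*31+249)%997=156 [pair 0] h(362,852)=(362*31+852)%997=110 [pair 1] h(113,113)=(113*31+113)%997=625 [pair 2] -> [156, 110, 625]
  Sibling for proof at L1: 249
L3: h(156,110)=(156*31+110)%997=958 [pair 0] h(625,625)=(625*31+625)%997=60 [pair 1] -> [958, 60]
  Sibling for proof at L2: 110
L4: h(958,60)=(958*31+60)%997=845 [pair 0] -> [845]
  Sibling for proof at L3: 60
Root: 845
Proof path (sibling hashes from leaf to root): [74, 249, 110, 60]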